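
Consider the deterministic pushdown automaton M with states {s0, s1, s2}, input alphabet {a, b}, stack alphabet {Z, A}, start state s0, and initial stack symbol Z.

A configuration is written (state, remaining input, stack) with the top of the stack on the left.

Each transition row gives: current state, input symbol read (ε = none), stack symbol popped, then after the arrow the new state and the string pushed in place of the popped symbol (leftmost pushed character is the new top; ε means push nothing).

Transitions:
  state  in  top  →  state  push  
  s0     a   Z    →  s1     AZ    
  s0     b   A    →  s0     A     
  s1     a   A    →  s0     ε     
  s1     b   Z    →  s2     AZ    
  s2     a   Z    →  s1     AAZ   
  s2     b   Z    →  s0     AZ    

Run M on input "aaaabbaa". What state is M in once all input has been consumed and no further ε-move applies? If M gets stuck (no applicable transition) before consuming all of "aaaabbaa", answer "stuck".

stuck

(s0, aaaabbaa, Z)
  read a, top Z: go to s1, push AZ → (s1, aaabbaa, AZ)
  read a, top A: go to s0, push ε → (s0, aabbaa, Z)
  read a, top Z: go to s1, push AZ → (s1, abbaa, AZ)
  read a, top A: go to s0, push ε → (s0, bbaa, Z)
No transition for (s0, b, top Z); M blocks with input bbaa remaining.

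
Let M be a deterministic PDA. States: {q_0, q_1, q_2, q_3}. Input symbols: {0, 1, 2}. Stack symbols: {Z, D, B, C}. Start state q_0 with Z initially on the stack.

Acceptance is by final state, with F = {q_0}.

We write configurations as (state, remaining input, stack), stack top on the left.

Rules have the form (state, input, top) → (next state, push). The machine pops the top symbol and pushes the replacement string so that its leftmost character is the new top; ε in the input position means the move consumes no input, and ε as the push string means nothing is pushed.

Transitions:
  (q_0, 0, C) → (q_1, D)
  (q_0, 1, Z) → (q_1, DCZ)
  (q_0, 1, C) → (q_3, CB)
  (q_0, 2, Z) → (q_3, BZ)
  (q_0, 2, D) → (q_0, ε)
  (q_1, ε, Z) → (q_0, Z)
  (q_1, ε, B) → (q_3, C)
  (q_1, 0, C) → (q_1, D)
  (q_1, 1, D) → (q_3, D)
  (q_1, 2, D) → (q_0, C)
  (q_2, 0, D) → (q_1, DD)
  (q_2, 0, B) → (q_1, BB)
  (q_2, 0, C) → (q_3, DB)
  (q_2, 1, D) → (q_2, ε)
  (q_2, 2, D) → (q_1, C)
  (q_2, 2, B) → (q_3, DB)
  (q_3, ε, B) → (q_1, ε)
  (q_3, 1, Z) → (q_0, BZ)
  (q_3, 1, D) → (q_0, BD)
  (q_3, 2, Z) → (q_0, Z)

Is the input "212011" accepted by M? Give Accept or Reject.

(q_0, 212011, Z)
  read 2, top Z: go to q_3, push BZ → (q_3, 12011, BZ)
  ε-move, top B: go to q_1, push ε → (q_1, 12011, Z)
  ε-move, top Z: go to q_0, push Z → (q_0, 12011, Z)
  read 1, top Z: go to q_1, push DCZ → (q_1, 2011, DCZ)
  read 2, top D: go to q_0, push C → (q_0, 011, CCZ)
  read 0, top C: go to q_1, push D → (q_1, 11, DCZ)
  read 1, top D: go to q_3, push D → (q_3, 1, DCZ)
  read 1, top D: go to q_0, push BD → (q_0, ε, BDCZ)
All input consumed; state q_0 ∈ F.

Accept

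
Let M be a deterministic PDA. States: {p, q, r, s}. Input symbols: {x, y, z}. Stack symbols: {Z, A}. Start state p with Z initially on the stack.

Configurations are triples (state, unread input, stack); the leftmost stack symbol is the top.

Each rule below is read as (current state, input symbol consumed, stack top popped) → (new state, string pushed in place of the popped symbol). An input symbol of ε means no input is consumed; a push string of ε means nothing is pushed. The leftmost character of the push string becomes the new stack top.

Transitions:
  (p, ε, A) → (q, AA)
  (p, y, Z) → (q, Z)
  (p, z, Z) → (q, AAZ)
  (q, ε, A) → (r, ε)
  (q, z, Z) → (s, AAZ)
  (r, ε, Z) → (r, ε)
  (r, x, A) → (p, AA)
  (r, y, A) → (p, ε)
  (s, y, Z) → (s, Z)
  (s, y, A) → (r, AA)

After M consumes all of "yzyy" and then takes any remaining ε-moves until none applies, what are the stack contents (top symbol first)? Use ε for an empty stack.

AAZ

(p, yzyy, Z) ⊢ (q, zyy, Z) ⊢ (s, yy, AAZ) ⊢ (r, y, AAAZ) ⊢ (p, ε, AAZ) ⊢ (q, ε, AAAZ) ⊢ (r, ε, AAZ)
All input consumed in state r with stack AAZ.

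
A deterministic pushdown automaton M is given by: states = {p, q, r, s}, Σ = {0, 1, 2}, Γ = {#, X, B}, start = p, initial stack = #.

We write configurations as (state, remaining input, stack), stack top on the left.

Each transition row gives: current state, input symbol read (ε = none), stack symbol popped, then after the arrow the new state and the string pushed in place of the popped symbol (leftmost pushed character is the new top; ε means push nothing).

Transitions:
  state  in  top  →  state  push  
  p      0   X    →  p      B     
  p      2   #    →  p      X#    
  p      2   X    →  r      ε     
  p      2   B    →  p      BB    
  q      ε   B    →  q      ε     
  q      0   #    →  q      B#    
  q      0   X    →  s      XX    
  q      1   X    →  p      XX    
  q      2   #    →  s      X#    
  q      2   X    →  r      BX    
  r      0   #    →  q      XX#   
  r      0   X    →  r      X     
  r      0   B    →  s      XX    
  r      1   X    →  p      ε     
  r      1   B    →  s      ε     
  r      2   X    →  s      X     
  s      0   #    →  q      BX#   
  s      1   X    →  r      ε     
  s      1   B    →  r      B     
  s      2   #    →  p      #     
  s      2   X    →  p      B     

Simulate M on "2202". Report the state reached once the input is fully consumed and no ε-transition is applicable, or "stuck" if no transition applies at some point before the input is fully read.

r

(p, 2202, #)
  read 2, top #: go to p, push X# → (p, 202, X#)
  read 2, top X: go to r, push ε → (r, 02, #)
  read 0, top #: go to q, push XX# → (q, 2, XX#)
  read 2, top X: go to r, push BX → (r, ε, BXX#)
All input consumed; M is in state r.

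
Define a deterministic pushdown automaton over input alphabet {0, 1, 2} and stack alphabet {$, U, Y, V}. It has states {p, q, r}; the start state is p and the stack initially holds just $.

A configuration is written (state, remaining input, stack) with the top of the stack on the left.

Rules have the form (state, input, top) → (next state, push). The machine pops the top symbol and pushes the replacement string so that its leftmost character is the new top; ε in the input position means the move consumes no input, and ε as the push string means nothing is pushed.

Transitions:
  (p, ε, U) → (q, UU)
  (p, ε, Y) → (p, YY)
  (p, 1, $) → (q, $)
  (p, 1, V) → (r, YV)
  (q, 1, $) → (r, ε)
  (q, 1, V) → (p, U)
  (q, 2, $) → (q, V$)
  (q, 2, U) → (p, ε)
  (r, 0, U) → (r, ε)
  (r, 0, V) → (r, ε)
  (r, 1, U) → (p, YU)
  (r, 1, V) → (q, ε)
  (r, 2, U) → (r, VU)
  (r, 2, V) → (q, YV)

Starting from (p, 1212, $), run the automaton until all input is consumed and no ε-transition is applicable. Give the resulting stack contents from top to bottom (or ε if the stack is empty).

UU$

(p, 1212, $) ⊢ (q, 212, $) ⊢ (q, 12, V$) ⊢ (p, 2, U$) ⊢ (q, 2, UU$) ⊢ (p, ε, U$) ⊢ (q, ε, UU$)
All input consumed in state q with stack UU$.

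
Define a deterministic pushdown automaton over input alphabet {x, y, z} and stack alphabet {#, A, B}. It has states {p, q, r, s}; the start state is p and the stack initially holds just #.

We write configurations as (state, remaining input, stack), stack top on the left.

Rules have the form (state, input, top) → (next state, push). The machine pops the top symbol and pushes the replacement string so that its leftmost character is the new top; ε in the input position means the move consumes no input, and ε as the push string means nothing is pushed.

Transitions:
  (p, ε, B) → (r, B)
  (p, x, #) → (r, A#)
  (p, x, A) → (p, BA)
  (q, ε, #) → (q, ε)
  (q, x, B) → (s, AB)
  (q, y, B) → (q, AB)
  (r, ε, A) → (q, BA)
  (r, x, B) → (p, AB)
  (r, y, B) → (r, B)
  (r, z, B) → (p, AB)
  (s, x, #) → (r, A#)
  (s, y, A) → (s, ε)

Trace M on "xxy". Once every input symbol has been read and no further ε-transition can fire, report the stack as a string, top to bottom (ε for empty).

BA#

(p, xxy, #) ⊢ (r, xy, A#) ⊢ (q, xy, BA#) ⊢ (s, y, ABA#) ⊢ (s, ε, BA#)
All input consumed in state s with stack BA#.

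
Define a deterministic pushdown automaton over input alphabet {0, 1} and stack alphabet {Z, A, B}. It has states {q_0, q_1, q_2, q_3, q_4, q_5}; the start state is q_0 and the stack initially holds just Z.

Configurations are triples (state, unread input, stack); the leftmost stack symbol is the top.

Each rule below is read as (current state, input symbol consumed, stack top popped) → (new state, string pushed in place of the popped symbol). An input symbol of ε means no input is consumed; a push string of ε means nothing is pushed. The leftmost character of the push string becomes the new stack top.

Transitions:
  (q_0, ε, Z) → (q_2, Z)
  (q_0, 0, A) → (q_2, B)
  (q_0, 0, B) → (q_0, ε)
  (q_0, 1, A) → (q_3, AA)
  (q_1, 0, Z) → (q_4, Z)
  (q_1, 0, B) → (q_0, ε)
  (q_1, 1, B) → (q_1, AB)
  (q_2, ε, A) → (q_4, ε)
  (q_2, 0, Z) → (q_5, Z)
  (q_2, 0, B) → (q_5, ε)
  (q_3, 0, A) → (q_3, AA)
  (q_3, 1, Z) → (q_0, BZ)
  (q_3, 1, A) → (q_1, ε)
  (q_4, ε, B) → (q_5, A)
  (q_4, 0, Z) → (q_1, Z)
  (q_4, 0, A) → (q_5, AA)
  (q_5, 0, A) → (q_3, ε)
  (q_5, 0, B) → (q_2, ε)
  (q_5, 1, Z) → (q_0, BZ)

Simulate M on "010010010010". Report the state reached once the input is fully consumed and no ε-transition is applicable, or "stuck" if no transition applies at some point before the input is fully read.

(q_0, 010010010010, Z) ⊢ (q_2, 010010010010, Z) ⊢ (q_5, 10010010010, Z) ⊢ (q_0, 0010010010, BZ) ⊢ (q_0, 010010010, Z) ⊢ (q_2, 010010010, Z) ⊢ (q_5, 10010010, Z) ⊢ (q_0, 0010010, BZ) ⊢ (q_0, 010010, Z) ⊢ (q_2, 010010, Z) ⊢ (q_5, 10010, Z) ⊢ (q_0, 0010, BZ) ⊢ (q_0, 010, Z) ⊢ (q_2, 010, Z) ⊢ (q_5, 10, Z) ⊢ (q_0, 0, BZ) ⊢ (q_0, ε, Z) ⊢ (q_2, ε, Z)
All input consumed; M is in state q_2.

q_2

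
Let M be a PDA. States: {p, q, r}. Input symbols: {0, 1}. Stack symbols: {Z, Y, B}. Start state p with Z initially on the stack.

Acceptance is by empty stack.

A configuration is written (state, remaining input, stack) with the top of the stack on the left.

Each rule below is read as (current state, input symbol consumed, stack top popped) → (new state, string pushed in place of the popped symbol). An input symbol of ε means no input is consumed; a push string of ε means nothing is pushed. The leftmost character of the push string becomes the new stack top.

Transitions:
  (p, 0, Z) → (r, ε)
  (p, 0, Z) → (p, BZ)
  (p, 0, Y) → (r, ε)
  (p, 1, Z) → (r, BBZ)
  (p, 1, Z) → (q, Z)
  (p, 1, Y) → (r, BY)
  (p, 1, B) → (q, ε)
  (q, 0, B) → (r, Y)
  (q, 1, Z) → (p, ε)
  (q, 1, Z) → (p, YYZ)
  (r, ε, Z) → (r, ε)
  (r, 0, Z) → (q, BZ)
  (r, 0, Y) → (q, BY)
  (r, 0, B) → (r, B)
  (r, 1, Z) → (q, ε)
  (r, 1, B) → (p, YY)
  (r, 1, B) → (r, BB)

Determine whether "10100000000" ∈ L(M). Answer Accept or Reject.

Reject

No computation consumes all input and empties the stack.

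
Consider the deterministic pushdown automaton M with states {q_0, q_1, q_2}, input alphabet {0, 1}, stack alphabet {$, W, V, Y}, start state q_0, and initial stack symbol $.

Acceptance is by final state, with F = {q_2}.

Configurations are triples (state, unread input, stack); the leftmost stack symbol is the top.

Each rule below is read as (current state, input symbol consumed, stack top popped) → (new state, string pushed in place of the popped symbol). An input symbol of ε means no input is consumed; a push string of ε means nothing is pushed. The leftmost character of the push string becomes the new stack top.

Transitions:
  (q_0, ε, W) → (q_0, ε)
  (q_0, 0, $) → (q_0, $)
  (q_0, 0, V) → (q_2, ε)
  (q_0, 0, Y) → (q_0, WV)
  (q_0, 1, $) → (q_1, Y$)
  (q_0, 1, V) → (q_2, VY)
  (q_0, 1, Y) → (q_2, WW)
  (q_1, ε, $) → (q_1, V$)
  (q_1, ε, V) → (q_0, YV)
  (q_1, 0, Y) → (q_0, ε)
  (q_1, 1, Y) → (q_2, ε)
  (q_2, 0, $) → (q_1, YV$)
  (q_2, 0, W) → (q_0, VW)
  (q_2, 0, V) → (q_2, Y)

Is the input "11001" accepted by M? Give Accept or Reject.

(q_0, 11001, $)
  read 1, top $: go to q_1, push Y$ → (q_1, 1001, Y$)
  read 1, top Y: go to q_2, push ε → (q_2, 001, $)
  read 0, top $: go to q_1, push YV$ → (q_1, 01, YV$)
  read 0, top Y: go to q_0, push ε → (q_0, 1, V$)
  read 1, top V: go to q_2, push VY → (q_2, ε, VY$)
All input consumed; state q_2 ∈ F.

Accept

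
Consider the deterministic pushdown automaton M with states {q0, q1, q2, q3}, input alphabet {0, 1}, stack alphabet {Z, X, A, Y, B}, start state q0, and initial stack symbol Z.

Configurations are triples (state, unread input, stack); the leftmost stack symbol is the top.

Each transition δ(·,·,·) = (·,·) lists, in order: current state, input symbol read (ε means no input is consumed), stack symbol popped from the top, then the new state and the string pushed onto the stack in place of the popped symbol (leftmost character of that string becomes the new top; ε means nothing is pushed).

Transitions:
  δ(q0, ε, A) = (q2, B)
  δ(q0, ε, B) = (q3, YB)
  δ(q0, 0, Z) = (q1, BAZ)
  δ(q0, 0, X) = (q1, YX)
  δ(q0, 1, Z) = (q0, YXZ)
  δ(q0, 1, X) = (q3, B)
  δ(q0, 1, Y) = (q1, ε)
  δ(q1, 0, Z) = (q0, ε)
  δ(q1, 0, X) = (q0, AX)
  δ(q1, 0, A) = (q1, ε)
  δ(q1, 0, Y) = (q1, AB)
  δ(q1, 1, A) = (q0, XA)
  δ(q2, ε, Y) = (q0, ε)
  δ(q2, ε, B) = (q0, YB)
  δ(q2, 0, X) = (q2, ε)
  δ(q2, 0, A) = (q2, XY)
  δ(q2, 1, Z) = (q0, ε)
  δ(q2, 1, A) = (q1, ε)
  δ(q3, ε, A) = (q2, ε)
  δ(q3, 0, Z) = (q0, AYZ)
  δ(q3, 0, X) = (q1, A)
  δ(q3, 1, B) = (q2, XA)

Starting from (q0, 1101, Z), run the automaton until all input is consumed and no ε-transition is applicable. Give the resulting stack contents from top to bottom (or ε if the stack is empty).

(q0, 1101, Z) ⊢ (q0, 101, YXZ) ⊢ (q1, 01, XZ) ⊢ (q0, 1, AXZ) ⊢ (q2, 1, BXZ) ⊢ (q0, 1, YBXZ) ⊢ (q1, ε, BXZ)
All input consumed in state q1 with stack BXZ.

BXZ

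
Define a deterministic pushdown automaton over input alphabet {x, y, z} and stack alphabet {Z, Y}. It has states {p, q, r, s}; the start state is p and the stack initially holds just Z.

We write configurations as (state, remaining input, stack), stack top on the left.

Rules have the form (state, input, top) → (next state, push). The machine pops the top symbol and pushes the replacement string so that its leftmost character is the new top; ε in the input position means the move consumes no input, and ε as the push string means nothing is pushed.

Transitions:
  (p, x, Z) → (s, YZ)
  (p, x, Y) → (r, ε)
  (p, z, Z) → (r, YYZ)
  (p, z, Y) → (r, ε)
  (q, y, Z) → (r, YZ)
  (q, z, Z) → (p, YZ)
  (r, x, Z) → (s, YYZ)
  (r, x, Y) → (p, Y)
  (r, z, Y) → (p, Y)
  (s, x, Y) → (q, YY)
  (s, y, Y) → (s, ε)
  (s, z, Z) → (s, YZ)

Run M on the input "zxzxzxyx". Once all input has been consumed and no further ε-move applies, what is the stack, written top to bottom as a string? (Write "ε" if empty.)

(p, zxzxzxyx, Z)
  read z, top Z: go to r, push YYZ → (r, xzxzxyx, YYZ)
  read x, top Y: go to p, push Y → (p, zxzxyx, YYZ)
  read z, top Y: go to r, push ε → (r, xzxyx, YZ)
  read x, top Y: go to p, push Y → (p, zxyx, YZ)
  read z, top Y: go to r, push ε → (r, xyx, Z)
  read x, top Z: go to s, push YYZ → (s, yx, YYZ)
  read y, top Y: go to s, push ε → (s, x, YZ)
  read x, top Y: go to q, push YY → (q, ε, YYZ)
All input consumed in state q with stack YYZ.

YYZ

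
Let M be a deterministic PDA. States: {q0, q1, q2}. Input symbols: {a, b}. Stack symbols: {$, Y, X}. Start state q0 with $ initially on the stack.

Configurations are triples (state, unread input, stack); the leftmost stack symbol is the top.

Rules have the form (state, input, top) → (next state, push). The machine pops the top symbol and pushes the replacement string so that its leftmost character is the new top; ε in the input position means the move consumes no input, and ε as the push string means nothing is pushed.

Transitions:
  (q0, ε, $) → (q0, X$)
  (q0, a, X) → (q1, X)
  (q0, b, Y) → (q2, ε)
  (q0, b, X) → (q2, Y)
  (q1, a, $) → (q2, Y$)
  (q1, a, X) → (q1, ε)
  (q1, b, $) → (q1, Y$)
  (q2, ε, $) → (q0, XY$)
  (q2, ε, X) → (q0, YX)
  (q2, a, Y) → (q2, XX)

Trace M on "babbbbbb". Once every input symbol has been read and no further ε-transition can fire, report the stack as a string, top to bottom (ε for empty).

YXX$

(q0, babbbbbb, $) ⊢ (q0, babbbbbb, X$) ⊢ (q2, abbbbbb, Y$) ⊢ (q2, bbbbbb, XX$) ⊢ (q0, bbbbbb, YXX$) ⊢ (q2, bbbbb, XX$) ⊢ (q0, bbbbb, YXX$) ⊢ (q2, bbbb, XX$) ⊢ (q0, bbbb, YXX$) ⊢ (q2, bbb, XX$) ⊢ (q0, bbb, YXX$) ⊢ (q2, bb, XX$) ⊢ (q0, bb, YXX$) ⊢ (q2, b, XX$) ⊢ (q0, b, YXX$) ⊢ (q2, ε, XX$) ⊢ (q0, ε, YXX$)
All input consumed in state q0 with stack YXX$.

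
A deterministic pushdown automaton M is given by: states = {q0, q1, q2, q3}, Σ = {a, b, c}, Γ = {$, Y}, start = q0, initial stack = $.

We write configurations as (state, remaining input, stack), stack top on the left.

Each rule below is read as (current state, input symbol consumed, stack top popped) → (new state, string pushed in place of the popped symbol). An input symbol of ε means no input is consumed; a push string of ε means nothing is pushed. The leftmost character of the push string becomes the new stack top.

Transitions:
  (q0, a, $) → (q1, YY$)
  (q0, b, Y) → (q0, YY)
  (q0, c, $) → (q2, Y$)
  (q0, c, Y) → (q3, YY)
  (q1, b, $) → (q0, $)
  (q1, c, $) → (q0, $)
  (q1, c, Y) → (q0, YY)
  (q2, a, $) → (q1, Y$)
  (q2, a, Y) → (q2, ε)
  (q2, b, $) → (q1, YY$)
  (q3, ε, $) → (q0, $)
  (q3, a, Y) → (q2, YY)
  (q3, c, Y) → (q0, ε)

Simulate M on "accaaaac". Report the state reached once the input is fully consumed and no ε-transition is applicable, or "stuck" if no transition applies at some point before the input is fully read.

stuck

(q0, accaaaac, $)
  read a, top $: go to q1, push YY$ → (q1, ccaaaac, YY$)
  read c, top Y: go to q0, push YY → (q0, caaaac, YYY$)
  read c, top Y: go to q3, push YY → (q3, aaaac, YYYY$)
  read a, top Y: go to q2, push YY → (q2, aaac, YYYYY$)
  read a, top Y: go to q2, push ε → (q2, aac, YYYY$)
  read a, top Y: go to q2, push ε → (q2, ac, YYY$)
  read a, top Y: go to q2, push ε → (q2, c, YY$)
No transition for (q2, c, top Y); M blocks with input c remaining.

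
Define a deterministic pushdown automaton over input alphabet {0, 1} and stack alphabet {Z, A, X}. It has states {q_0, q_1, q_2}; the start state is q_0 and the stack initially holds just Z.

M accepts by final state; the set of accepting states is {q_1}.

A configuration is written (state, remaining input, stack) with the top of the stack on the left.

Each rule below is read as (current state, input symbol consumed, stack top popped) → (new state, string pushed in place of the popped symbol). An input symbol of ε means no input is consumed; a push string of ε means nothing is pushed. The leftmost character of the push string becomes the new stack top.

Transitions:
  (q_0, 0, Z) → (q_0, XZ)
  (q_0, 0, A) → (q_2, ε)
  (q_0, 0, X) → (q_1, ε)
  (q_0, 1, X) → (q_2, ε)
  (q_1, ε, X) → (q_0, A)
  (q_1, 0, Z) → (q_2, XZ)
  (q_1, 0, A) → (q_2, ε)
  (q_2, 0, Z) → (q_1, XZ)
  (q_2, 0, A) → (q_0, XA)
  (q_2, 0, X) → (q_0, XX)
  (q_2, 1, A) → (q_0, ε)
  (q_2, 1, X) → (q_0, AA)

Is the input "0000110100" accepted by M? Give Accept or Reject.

Accept

(q_0, 0000110100, Z)
  read 0, top Z: go to q_0, push XZ → (q_0, 000110100, XZ)
  read 0, top X: go to q_1, push ε → (q_1, 00110100, Z)
  read 0, top Z: go to q_2, push XZ → (q_2, 0110100, XZ)
  read 0, top X: go to q_0, push XX → (q_0, 110100, XXZ)
  read 1, top X: go to q_2, push ε → (q_2, 10100, XZ)
  read 1, top X: go to q_0, push AA → (q_0, 0100, AAZ)
  read 0, top A: go to q_2, push ε → (q_2, 100, AZ)
  read 1, top A: go to q_0, push ε → (q_0, 00, Z)
  read 0, top Z: go to q_0, push XZ → (q_0, 0, XZ)
  read 0, top X: go to q_1, push ε → (q_1, ε, Z)
All input consumed; state q_1 ∈ F.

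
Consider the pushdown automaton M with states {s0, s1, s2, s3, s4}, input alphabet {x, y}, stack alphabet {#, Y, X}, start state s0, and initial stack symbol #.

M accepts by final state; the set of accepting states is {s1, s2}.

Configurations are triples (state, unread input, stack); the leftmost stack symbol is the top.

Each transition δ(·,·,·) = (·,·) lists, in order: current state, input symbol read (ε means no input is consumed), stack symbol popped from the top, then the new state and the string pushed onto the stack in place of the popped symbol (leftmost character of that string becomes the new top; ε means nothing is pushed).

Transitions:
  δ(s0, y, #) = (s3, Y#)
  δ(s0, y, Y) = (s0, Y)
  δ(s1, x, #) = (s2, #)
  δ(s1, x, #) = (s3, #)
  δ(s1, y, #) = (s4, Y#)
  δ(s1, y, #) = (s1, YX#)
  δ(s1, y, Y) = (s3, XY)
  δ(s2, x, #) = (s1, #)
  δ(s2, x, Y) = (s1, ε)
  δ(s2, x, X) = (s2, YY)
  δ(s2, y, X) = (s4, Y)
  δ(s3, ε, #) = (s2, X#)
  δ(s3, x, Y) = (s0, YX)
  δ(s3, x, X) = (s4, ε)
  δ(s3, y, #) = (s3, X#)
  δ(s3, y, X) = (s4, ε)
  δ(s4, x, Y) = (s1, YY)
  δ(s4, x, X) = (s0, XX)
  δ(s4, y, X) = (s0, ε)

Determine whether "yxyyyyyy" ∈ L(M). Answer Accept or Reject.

Reject

No computation consumes all input and reaches a final state.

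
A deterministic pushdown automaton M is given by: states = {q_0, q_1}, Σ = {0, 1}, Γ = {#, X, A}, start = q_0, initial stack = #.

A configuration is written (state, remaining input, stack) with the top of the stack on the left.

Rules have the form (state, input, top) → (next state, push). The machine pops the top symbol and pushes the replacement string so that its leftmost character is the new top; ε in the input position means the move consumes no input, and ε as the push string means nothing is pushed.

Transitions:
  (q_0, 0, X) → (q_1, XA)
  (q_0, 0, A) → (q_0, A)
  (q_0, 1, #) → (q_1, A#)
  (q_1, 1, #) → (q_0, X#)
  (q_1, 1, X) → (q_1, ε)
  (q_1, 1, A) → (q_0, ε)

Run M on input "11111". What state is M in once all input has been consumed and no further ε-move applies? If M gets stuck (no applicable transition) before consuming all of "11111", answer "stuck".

(q_0, 11111, #) ⊢ (q_1, 1111, A#) ⊢ (q_0, 111, #) ⊢ (q_1, 11, A#) ⊢ (q_0, 1, #) ⊢ (q_1, ε, A#)
All input consumed; M is in state q_1.

q_1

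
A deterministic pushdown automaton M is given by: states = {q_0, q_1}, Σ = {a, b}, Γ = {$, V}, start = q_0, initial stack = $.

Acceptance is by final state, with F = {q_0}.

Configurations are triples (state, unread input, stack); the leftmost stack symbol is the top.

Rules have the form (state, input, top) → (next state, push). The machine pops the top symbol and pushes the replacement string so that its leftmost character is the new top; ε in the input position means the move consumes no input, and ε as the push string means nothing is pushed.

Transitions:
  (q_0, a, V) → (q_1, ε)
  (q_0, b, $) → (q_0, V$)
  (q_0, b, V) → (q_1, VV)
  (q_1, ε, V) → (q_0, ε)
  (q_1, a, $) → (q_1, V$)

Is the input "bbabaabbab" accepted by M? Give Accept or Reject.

Reject

(q_0, bbabaabbab, $)
  read b, top $: go to q_0, push V$ → (q_0, babaabbab, V$)
  read b, top V: go to q_1, push VV → (q_1, abaabbab, VV$)
  ε-move, top V: go to q_0, push ε → (q_0, abaabbab, V$)
  read a, top V: go to q_1, push ε → (q_1, baabbab, $)
No transition applies at (q_1, baabbab, $); input not fully consumed.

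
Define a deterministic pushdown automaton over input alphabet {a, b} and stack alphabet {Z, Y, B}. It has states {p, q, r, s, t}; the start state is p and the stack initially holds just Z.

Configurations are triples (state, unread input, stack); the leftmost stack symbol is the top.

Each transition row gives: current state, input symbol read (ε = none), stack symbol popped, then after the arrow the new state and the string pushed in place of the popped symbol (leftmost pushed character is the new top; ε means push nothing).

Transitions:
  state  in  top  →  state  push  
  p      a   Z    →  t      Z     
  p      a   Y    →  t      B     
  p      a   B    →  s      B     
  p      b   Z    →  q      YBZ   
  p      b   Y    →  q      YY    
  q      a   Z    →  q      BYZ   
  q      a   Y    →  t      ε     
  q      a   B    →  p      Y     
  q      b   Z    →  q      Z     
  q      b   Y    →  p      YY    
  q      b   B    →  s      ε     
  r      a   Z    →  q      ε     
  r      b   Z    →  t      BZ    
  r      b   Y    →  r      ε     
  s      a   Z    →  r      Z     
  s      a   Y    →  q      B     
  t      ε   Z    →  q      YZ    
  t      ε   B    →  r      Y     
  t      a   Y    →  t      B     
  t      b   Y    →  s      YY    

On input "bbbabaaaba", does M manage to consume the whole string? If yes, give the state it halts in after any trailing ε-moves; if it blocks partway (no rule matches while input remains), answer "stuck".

stuck

(p, bbbabaaaba, Z)
  read b, top Z: go to q, push YBZ → (q, bbabaaaba, YBZ)
  read b, top Y: go to p, push YY → (p, babaaaba, YYBZ)
  read b, top Y: go to q, push YY → (q, abaaaba, YYYBZ)
  read a, top Y: go to t, push ε → (t, baaaba, YYBZ)
  read b, top Y: go to s, push YY → (s, aaaba, YYYBZ)
  read a, top Y: go to q, push B → (q, aaba, BYYBZ)
  read a, top B: go to p, push Y → (p, aba, YYYBZ)
  read a, top Y: go to t, push B → (t, ba, BYYBZ)
  ε-move, top B: go to r, push Y → (r, ba, YYYBZ)
  read b, top Y: go to r, push ε → (r, a, YYBZ)
No transition for (r, a, top Y); M blocks with input a remaining.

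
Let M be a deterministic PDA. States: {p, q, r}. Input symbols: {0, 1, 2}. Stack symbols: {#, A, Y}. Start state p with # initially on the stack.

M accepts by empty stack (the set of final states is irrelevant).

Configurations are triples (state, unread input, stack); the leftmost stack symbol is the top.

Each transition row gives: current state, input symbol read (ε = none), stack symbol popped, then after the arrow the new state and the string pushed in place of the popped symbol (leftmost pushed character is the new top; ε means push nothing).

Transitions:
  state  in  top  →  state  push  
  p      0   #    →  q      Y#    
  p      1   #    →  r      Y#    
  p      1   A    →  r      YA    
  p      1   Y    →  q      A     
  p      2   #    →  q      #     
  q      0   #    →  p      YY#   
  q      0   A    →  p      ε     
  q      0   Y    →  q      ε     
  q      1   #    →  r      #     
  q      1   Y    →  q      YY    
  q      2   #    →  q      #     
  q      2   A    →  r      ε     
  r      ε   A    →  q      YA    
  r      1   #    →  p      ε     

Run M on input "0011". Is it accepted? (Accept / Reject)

Accept

(p, 0011, #) ⊢ (q, 011, Y#) ⊢ (q, 11, #) ⊢ (r, 1, #) ⊢ (p, ε, ε)
All input consumed and the stack is empty.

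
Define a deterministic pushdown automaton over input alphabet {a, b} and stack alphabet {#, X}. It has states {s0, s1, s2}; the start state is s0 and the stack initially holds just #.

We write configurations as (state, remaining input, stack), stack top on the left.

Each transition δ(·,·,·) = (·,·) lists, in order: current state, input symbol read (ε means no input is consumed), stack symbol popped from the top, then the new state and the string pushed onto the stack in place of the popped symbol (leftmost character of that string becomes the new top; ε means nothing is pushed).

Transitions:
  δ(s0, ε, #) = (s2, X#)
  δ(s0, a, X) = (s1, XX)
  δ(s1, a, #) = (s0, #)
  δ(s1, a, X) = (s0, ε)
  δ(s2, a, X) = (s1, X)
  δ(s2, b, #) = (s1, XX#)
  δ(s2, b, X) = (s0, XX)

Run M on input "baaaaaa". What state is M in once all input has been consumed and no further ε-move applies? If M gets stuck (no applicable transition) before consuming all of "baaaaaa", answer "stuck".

(s0, baaaaaa, #)
  ε-move, top #: go to s2, push X# → (s2, baaaaaa, X#)
  read b, top X: go to s0, push XX → (s0, aaaaaa, XX#)
  read a, top X: go to s1, push XX → (s1, aaaaa, XXX#)
  read a, top X: go to s0, push ε → (s0, aaaa, XX#)
  read a, top X: go to s1, push XX → (s1, aaa, XXX#)
  read a, top X: go to s0, push ε → (s0, aa, XX#)
  read a, top X: go to s1, push XX → (s1, a, XXX#)
  read a, top X: go to s0, push ε → (s0, ε, XX#)
All input consumed; M is in state s0.

s0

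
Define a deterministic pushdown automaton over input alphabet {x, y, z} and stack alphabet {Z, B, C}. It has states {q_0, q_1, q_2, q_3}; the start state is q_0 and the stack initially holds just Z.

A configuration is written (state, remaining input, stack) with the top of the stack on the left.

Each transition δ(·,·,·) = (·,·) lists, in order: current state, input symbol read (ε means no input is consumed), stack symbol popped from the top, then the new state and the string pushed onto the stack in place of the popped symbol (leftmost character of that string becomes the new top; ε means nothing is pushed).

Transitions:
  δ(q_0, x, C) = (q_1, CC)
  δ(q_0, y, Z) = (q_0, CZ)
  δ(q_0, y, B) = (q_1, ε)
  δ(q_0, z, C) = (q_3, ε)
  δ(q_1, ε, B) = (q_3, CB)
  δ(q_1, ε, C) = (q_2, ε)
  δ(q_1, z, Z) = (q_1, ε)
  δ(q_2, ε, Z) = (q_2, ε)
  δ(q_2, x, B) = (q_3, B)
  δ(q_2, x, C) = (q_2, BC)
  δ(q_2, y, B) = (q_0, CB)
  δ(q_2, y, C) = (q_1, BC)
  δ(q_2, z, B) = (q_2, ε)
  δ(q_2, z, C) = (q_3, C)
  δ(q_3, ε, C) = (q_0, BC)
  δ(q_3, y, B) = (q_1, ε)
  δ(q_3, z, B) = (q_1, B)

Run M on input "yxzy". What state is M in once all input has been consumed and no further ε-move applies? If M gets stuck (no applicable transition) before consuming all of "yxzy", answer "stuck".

q_2

(q_0, yxzy, Z)
  read y, top Z: go to q_0, push CZ → (q_0, xzy, CZ)
  read x, top C: go to q_1, push CC → (q_1, zy, CCZ)
  ε-move, top C: go to q_2, push ε → (q_2, zy, CZ)
  read z, top C: go to q_3, push C → (q_3, y, CZ)
  ε-move, top C: go to q_0, push BC → (q_0, y, BCZ)
  read y, top B: go to q_1, push ε → (q_1, ε, CZ)
  ε-move, top C: go to q_2, push ε → (q_2, ε, Z)
  ε-move, top Z: go to q_2, push ε → (q_2, ε, ε)
All input consumed; M is in state q_2.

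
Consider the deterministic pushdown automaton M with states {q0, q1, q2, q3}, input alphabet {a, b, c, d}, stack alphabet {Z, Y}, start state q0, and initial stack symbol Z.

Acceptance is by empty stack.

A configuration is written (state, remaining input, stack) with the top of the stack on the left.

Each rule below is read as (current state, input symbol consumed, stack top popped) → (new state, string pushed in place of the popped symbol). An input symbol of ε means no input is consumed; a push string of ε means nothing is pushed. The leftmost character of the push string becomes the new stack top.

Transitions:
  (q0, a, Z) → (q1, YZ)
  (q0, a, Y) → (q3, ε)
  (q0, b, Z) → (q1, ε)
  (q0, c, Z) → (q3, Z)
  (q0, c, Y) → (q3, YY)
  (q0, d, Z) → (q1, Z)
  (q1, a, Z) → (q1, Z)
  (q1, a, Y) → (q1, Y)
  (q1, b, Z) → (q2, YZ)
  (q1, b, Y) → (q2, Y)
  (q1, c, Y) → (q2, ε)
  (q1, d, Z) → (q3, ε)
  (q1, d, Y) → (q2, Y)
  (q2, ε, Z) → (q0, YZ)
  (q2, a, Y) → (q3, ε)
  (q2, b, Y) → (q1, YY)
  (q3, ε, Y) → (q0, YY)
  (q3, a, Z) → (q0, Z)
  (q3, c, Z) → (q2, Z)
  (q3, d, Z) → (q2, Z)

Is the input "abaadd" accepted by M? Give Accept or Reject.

(q0, abaadd, Z) ⊢ (q1, baadd, YZ) ⊢ (q2, aadd, YZ) ⊢ (q3, add, Z) ⊢ (q0, dd, Z) ⊢ (q1, d, Z) ⊢ (q3, ε, ε)
All input consumed and the stack is empty.

Accept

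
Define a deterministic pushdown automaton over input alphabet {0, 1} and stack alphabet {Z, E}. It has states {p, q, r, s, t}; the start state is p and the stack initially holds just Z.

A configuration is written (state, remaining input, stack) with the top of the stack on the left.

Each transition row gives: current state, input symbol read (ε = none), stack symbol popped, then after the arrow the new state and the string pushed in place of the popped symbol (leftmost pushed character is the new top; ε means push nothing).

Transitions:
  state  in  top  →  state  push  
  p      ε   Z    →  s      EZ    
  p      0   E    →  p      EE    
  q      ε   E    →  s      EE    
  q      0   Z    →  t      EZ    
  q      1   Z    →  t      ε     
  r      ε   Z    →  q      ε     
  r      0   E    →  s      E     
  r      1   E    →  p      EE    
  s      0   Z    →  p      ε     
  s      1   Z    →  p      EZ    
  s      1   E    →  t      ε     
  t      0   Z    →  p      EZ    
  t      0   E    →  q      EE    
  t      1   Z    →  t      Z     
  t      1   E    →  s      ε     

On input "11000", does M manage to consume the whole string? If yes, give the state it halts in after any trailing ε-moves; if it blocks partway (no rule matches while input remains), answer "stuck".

(p, 11000, Z)
  ε-move, top Z: go to s, push EZ → (s, 11000, EZ)
  read 1, top E: go to t, push ε → (t, 1000, Z)
  read 1, top Z: go to t, push Z → (t, 000, Z)
  read 0, top Z: go to p, push EZ → (p, 00, EZ)
  read 0, top E: go to p, push EE → (p, 0, EEZ)
  read 0, top E: go to p, push EE → (p, ε, EEEZ)
All input consumed; M is in state p.

p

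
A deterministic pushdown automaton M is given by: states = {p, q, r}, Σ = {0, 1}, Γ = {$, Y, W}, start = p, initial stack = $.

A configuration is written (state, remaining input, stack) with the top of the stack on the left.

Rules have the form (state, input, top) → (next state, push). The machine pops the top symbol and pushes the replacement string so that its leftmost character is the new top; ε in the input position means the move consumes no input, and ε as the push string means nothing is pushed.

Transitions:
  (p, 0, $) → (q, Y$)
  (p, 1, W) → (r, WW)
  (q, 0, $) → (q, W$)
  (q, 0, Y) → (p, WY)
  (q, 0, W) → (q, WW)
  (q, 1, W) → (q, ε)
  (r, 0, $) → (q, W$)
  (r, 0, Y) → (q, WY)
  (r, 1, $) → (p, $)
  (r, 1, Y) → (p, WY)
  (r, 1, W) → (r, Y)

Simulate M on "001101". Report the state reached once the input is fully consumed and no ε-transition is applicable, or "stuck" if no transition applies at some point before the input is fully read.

q

(p, 001101, $)
  read 0, top $: go to q, push Y$ → (q, 01101, Y$)
  read 0, top Y: go to p, push WY → (p, 1101, WY$)
  read 1, top W: go to r, push WW → (r, 101, WWY$)
  read 1, top W: go to r, push Y → (r, 01, YWY$)
  read 0, top Y: go to q, push WY → (q, 1, WYWY$)
  read 1, top W: go to q, push ε → (q, ε, YWY$)
All input consumed; M is in state q.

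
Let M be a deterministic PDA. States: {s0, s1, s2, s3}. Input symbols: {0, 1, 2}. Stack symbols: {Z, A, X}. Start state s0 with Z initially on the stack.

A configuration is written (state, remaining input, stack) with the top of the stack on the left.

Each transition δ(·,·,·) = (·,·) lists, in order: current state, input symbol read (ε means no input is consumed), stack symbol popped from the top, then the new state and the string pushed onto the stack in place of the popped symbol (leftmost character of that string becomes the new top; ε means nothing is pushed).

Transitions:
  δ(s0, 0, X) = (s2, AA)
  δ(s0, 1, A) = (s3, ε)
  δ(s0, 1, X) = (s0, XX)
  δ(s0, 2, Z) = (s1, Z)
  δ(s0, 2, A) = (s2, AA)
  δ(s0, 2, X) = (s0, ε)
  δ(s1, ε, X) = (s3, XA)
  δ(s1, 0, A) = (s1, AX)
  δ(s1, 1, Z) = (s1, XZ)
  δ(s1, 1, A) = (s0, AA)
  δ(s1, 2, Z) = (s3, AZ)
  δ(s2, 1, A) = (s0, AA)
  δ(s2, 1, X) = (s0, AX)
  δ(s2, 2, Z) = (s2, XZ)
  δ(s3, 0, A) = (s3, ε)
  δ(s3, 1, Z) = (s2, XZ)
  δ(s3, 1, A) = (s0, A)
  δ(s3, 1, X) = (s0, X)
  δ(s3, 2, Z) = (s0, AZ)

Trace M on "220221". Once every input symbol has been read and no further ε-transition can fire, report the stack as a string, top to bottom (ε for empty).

(s0, 220221, Z)
  read 2, top Z: go to s1, push Z → (s1, 20221, Z)
  read 2, top Z: go to s3, push AZ → (s3, 0221, AZ)
  read 0, top A: go to s3, push ε → (s3, 221, Z)
  read 2, top Z: go to s0, push AZ → (s0, 21, AZ)
  read 2, top A: go to s2, push AA → (s2, 1, AAZ)
  read 1, top A: go to s0, push AA → (s0, ε, AAAZ)
All input consumed in state s0 with stack AAAZ.

AAAZ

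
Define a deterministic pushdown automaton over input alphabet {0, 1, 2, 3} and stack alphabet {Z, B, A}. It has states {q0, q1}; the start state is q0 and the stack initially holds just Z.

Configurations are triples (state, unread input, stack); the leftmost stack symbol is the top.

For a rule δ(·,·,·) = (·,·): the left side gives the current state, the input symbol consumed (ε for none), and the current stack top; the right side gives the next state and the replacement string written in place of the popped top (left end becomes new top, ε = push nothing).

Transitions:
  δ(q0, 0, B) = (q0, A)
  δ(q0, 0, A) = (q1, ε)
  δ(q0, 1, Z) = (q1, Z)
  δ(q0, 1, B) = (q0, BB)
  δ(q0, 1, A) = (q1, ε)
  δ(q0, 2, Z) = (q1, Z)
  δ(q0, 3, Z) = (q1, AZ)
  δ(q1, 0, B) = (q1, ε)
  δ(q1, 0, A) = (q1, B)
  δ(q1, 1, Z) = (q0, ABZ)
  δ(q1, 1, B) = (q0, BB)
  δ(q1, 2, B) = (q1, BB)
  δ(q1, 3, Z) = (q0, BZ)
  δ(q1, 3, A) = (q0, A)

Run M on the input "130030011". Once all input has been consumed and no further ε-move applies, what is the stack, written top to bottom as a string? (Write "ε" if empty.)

BZ

(q0, 130030011, Z) ⊢ (q1, 30030011, Z) ⊢ (q0, 0030011, BZ) ⊢ (q0, 030011, AZ) ⊢ (q1, 30011, Z) ⊢ (q0, 0011, BZ) ⊢ (q0, 011, AZ) ⊢ (q1, 11, Z) ⊢ (q0, 1, ABZ) ⊢ (q1, ε, BZ)
All input consumed in state q1 with stack BZ.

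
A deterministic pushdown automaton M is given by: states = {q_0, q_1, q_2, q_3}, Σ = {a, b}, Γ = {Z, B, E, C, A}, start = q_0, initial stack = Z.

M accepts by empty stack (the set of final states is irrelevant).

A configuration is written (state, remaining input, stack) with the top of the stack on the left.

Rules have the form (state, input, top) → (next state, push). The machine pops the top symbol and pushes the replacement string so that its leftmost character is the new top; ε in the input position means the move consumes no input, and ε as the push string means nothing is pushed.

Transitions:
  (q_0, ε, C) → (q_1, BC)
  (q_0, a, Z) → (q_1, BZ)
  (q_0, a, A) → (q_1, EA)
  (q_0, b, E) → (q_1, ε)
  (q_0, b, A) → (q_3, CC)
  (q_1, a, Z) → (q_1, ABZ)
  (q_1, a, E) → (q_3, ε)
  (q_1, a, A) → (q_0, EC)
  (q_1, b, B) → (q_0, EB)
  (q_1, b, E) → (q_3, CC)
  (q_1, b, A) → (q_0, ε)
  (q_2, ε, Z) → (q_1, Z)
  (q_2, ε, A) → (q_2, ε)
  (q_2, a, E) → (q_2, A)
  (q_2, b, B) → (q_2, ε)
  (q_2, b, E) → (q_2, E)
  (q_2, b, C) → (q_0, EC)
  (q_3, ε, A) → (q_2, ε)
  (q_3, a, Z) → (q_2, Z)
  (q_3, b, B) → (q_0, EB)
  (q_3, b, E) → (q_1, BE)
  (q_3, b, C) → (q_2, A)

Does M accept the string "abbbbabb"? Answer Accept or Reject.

(q_0, abbbbabb, Z) ⊢ (q_1, bbbbabb, BZ) ⊢ (q_0, bbbabb, EBZ) ⊢ (q_1, bbabb, BZ) ⊢ (q_0, babb, EBZ) ⊢ (q_1, abb, BZ)
No transition applies at (q_1, abb, BZ); input not fully consumed.

Reject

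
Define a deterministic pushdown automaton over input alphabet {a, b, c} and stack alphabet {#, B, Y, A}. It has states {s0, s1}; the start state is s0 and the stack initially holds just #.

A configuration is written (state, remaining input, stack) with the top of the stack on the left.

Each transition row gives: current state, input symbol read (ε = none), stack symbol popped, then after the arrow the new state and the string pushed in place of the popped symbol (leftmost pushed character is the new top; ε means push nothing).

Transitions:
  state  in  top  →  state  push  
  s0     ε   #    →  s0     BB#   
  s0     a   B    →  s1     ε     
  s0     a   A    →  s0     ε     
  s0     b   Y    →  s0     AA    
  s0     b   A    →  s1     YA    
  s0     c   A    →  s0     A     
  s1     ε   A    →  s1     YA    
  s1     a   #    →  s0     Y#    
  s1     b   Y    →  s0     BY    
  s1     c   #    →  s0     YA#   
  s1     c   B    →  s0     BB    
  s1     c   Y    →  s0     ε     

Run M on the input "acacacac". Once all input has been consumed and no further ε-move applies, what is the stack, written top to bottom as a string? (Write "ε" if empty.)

BB#

(s0, acacacac, #) ⊢ (s0, acacacac, BB#) ⊢ (s1, cacacac, B#) ⊢ (s0, acacac, BB#) ⊢ (s1, cacac, B#) ⊢ (s0, acac, BB#) ⊢ (s1, cac, B#) ⊢ (s0, ac, BB#) ⊢ (s1, c, B#) ⊢ (s0, ε, BB#)
All input consumed in state s0 with stack BB#.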